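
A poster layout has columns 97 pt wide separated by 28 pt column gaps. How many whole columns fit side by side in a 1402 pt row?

11 columns

Each extra column adds 97 + 28 = 125 pt.
(1402 + 28) / 125 = 11.44, so 11 columns fit.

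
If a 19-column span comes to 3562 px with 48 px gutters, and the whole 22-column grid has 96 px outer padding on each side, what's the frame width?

4324 px

19c + 18·48 = 3562 → 19c = 2698 → c = 142 px.
Frame = 2·96 + 22·142 + 21·48 = 192 + 3124 + 1008 = 4324 px.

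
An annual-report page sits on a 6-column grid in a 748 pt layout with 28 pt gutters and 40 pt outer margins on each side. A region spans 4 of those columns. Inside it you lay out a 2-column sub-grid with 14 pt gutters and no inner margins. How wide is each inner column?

Subtract both margins: 748 − 2·40 = 668 pt.
6 columns + 5 gutters: 6c + 5·28 = 668.
6c = 668 − 140 = 528, so c = 88 pt.
4 columns plus 3 gutters: 352 + 84 = 436 pt.
2d + 1·14 = 436 → 2d = 422 → d = 211 pt.

211 pt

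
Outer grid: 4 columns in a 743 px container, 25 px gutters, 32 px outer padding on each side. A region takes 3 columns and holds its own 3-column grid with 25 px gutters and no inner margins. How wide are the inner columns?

151 px

Subtract both margins: 743 − 2·32 = 679 px.
679 − 3·25 = 604; ÷4 gives c = 151 px.
Span of 3: 3·151 + 2·25 = 453 + 50 = 503 px.
503 − 2·25 = 453; ÷3 gives d = 151 px.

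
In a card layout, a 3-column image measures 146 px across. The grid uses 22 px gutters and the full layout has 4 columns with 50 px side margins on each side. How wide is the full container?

302 px

146 − 2·22 = 102; ÷3 gives c = 34 px.
Container = 2·50 + 4·34 + 3·22 = 100 + 136 + 66 = 302 px.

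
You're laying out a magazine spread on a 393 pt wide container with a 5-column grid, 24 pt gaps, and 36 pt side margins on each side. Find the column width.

45 pt

Subtract both margins: 393 − 2·36 = 321 pt.
321 − 4·24 = 225; ÷5 gives c = 45 pt.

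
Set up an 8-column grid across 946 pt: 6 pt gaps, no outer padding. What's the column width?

946 − 7·6 = 904; ÷8 gives c = 113 pt.

113 pt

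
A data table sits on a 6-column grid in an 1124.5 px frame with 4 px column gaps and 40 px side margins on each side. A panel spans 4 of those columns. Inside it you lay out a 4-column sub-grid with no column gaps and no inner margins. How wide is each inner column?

173.75 px

Subtract both margins: 1124.5 − 2·40 = 1044.5 px.
Subtracting 5 column gaps of 4 leaves 1024.5 for 6 columns, so c = 170.75 px.
4-column span = 4·170.75 + 3·4 = 695 px.
4d = 695 → d = 173.75 px.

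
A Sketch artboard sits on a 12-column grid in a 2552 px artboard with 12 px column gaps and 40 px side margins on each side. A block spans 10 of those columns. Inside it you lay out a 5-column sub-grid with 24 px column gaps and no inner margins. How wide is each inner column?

392.4 px

Inside the margins: 2552 − 80 = 2472 px.
2472 − 11·12 = 2340; ÷12 gives c = 195 px.
10 columns plus 9 column gaps: 1950 + 108 = 2058 px.
2058 − 4·24 = 1962; ÷5 gives d = 392.4 px.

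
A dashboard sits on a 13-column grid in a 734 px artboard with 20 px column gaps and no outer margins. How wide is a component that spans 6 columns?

328 px

Subtracting 12 column gaps of 20 leaves 494 for 13 columns, so c = 38 px.
6-column span = 6·38 + 5·20 = 328 px.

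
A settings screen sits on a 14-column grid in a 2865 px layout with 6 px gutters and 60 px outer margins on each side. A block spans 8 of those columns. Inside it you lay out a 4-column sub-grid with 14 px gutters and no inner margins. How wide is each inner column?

381 px

Outer content = 2865 − 2·60 = 2745 px.
Subtracting 13 gutters of 6 leaves 2667 for 14 columns, so c = 190.5 px.
8-column span = 8·190.5 + 7·6 = 1566 px.
1566 − 3·14 = 1524; ÷4 gives d = 381 px.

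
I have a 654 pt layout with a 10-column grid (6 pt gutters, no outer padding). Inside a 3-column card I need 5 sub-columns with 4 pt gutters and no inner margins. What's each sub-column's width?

35.2 pt

10c + 9·6 = 654 → 10c = 600 → c = 60 pt.
3-column span = 3·60 + 2·6 = 192 pt.
192 − 4·4 = 176; ÷5 gives d = 35.2 pt.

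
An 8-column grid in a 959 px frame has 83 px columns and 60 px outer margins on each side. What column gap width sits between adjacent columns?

25 px

Take off 120 px of margins, leaving 839 px.
8·83 + 7g = 839 → 7g = 175 → g = 25 px.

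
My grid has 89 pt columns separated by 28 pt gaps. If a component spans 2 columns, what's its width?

206 pt

2-column span = 2·89 + 1·28 = 206 pt.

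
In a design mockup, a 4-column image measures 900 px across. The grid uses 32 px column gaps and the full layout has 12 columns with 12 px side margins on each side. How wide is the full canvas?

4 columns + 3 column gaps: 4c + 3·32 = 900.
4c = 900 − 96 = 804, so c = 201 px.
Canvas = 2·12 + 12·201 + 11·32 = 24 + 2412 + 352 = 2788 px.

2788 px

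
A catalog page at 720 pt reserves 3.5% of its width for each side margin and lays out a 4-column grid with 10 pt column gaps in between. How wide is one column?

159.9 pt

Margins: 3.5% × 720 = 25.2 pt each, so content = 720 − 50.4 = 669.6 pt.
Subtracting 3 column gaps of 10 leaves 639.6 for 4 columns, so c = 159.9 pt.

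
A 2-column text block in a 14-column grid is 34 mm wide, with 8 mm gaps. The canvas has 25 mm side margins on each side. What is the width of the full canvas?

2c + 1·8 = 34 → 2c = 26 → c = 13 mm.
Adding margins, columns and gutters: 50 + 182 + 104 = 336 mm.

336 mm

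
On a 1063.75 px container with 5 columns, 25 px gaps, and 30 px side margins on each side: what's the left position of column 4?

Take off 60 px of margins, leaving 1003.75 px.
1003.75 − 4·25 = 903.75; ÷5 gives c = 180.75 px.
Before column 4: the margin + 3 columns + 3 gaps.
Offset = 30 + 3·(180.75 + 25) = 30 + 617.25 = 647.25 px.

647.25 px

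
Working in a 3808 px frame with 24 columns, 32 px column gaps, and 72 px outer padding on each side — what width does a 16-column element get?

2432 px

Content width = 3808 − 2·72 = 3664 px.
3664 − 23·32 = 2928; ÷24 gives c = 122 px.
Span of 16: 16·122 + 15·32 = 1952 + 480 = 2432 px.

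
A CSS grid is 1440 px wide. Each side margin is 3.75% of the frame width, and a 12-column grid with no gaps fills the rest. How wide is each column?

111 px

1440 × (1 − 2·3.75%) = 1440 × 92.5% = 1332 px for the columns.
1332 / 12 = 111 px per column.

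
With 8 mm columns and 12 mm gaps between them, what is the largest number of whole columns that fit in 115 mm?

6 columns: 6·8 + 5·12 = 108 mm ≤ 115.
7 columns: 128 mm > 115. So 6.

6 columns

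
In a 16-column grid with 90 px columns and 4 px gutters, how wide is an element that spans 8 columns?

748 px

Span of 8: 8·90 + 7·4 = 720 + 28 = 748 px.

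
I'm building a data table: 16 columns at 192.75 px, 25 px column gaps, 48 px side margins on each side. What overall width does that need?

3555 px

Total width: 2·48 + 16·192.75 + 15·25 = 3555 px.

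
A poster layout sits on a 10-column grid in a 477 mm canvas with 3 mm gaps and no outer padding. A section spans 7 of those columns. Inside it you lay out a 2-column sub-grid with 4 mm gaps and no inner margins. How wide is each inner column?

164.5 mm

477 − 9·3 = 450; ÷10 gives c = 45 mm.
7-column span = 7·45 + 6·3 = 333 mm.
2d + 1·4 = 333 → 2d = 329 → d = 164.5 mm.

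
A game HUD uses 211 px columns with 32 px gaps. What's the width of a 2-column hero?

2 columns plus 1 gap: 422 + 32 = 454 px.

454 px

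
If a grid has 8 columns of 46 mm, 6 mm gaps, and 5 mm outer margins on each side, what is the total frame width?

420 mm

Total width: 2·5 + 8·46 + 7·6 = 420 mm.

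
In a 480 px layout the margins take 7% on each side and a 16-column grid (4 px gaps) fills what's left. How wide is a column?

Margins: 7% × 480 = 33.6 px each, so content = 480 − 67.2 = 412.8 px.
16c + 15·4 = 412.8 → 16c = 352.8 → c = 22.05 px.

22.05 px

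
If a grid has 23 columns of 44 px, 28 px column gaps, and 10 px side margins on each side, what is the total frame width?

1648 px

Adding margins, columns and gutters: 20 + 1012 + 616 = 1648 px.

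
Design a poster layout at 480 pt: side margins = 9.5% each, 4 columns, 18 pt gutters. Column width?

83.7 pt

Each margin = 9.5% of 480 = 45.6 pt; content = 480 − 2·45.6 = 388.8 pt.
4c + 3·18 = 388.8 → 4c = 334.8 → c = 83.7 pt.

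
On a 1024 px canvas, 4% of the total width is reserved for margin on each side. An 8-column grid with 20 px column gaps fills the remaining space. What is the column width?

Each margin = 4% of 1024 = 40.96 px; content = 1024 − 2·40.96 = 942.08 px.
942.08 − 7·20 = 802.08; ÷8 gives c = 100.26 px.

100.26 px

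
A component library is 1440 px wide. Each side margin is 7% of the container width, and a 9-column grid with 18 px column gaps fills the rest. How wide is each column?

Margins: 7% × 1440 = 100.8 px each, so content = 1440 − 201.6 = 1238.4 px.
Subtracting 8 column gaps of 18 leaves 1094.4 for 9 columns, so c = 121.6 px.

121.6 px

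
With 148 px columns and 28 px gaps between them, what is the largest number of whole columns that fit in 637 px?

3 columns

3 columns: 3·148 + 2·28 = 500 px ≤ 637.
4 columns: 676 px > 637. So 3.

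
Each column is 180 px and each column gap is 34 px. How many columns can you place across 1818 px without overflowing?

Each extra column adds 180 + 34 = 214 px.
(1818 + 34) / 214 = 8.65, so 8 columns fit.

8 columns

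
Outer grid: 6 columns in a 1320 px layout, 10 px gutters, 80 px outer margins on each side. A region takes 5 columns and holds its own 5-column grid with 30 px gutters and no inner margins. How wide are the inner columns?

Take off 160 px of margins, leaving 1160 px.
1160 − 5·10 = 1110; ÷6 gives c = 185 px.
5-column span = 5·185 + 4·10 = 965 px.
Subtracting 4 gutters of 30 leaves 845 for 5 columns, so d = 169 px.

169 px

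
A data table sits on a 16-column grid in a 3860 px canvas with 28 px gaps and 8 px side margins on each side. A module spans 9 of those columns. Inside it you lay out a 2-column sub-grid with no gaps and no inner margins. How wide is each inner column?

Subtract both margins: 3860 − 2·8 = 3844 px.
Subtracting 15 gaps of 28 leaves 3424 for 16 columns, so c = 214 px.
9-column span = 9·214 + 8·28 = 2150 px.
2d = 2150 → d = 1075 px.

1075 px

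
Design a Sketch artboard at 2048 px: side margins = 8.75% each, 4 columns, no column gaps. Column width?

422.4 px

2048 × (1 − 2·8.75%) = 2048 × 82.5% = 1689.6 px for the columns.
4c = 1689.6 → c = 422.4 px.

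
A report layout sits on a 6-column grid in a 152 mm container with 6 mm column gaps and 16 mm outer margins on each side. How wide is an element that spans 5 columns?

99 mm

Inside the margins: 152 − 32 = 120 mm.
Subtracting 5 column gaps of 6 leaves 90 for 6 columns, so c = 15 mm.
5-column span = 5·15 + 4·6 = 99 mm.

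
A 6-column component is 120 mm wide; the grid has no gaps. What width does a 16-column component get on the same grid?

With no gaps, each column is 120/6 = 20 mm.
16-column span = 16·20 = 320 mm.

320 mm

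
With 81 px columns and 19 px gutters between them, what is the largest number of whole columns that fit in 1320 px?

k columns need k·81 + (k−1)·19 = k·100 − 19.
k·100 − 19 ≤ 1320 → k ≤ 1339 / 100 ≈ 13.39, so k = 13.

13 columns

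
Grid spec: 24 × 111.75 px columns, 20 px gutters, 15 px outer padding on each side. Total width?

3172 px

Total width: 2·15 + 24·111.75 + 23·20 = 3172 px.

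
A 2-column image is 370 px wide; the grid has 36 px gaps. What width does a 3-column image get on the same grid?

573 px

Subtracting 1 gap of 36 leaves 334 for 2 columns, so c = 167 px.
Span of 3: 3·167 + 2·36 = 501 + 72 = 573 px.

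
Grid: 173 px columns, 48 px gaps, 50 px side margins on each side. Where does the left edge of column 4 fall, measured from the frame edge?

713 px

Before column 4: the margin + 3 columns + 3 gaps.
Offset = 50 + 3·(173 + 48) = 50 + 663 = 713 px.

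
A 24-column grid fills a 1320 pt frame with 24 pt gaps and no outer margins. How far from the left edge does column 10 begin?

24c + 23·24 = 1320 → 24c = 768 → c = 32 pt.
No margin, so column 10 starts at 9·(column + gutter) = 9·56 = 504 pt.

504 pt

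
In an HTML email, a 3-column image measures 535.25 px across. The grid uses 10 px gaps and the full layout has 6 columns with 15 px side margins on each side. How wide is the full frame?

3c + 2·10 = 535.25 → 3c = 515.25 → c = 171.75 px.
Frame = 2·15 + 6·171.75 + 5·10 = 30 + 1030.5 + 50 = 1110.5 px.

1110.5 px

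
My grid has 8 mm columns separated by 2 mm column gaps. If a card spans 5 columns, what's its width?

48 mm

5-column span = 5·8 + 4·2 = 48 mm.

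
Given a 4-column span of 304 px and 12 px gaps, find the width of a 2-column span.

146 px

304 − 3·12 = 268; ÷4 gives c = 67 px.
Span of 2: 2·67 + 1·12 = 134 + 12 = 146 px.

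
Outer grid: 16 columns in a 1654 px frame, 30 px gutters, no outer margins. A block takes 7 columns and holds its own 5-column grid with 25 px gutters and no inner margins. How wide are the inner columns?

121.35 px

1654 − 15·30 = 1204; ÷16 gives c = 75.25 px.
7-column span = 7·75.25 + 6·30 = 706.75 px.
5d + 4·25 = 706.75 → 5d = 606.75 → d = 121.35 px.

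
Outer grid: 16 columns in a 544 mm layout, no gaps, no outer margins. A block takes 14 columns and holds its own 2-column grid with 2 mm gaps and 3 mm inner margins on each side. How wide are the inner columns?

234 mm

16c = 544 → c = 34 mm.
14-column span = 14·34 = 476 mm.
Inner content = 476 − 2·3 = 470 mm.
470 − 1·2 = 468; ÷2 gives d = 234 mm.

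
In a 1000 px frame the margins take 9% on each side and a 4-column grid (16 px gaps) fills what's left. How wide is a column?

Margins: 9% × 1000 = 90 px each, so content = 1000 − 180 = 820 px.
4c + 3·16 = 820 → 4c = 772 → c = 193 px.

193 px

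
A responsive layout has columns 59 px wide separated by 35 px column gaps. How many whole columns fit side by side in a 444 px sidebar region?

5 columns

Each extra column adds 59 + 35 = 94 px.
(444 + 35) / 94 = 5.10, so 5 columns fit.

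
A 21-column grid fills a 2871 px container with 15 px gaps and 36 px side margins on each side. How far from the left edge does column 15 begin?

Subtract both margins: 2871 − 2·36 = 2799 px.
21c + 20·15 = 2799 → 21c = 2499 → c = 119 px.
Column 15 starts at margin + 14·(column + gutter) = 36 + 14·134 = 1912 px.

1912 px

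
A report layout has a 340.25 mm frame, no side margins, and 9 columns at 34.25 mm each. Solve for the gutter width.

4 mm

9·34.25 + 8g = 340.25 → 8g = 32 → g = 4 mm.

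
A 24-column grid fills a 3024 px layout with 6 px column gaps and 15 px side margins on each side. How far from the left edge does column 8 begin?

890 px

Subtract both margins: 3024 − 2·15 = 2994 px.
2994 − 23·6 = 2856; ÷24 gives c = 119 px.
Column 8 starts at margin + 7·(column + gutter) = 15 + 7·125 = 890 px.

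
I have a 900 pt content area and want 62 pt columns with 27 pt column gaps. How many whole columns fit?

10 columns

Each extra column adds 62 + 27 = 89 pt.
(900 + 27) / 89 = 10.42, so 10 columns fit.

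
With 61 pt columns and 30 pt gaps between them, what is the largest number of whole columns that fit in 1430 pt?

Each extra column adds 61 + 30 = 91 pt.
(1430 + 30) / 91 = 16.04, so 16 columns fit.

16 columns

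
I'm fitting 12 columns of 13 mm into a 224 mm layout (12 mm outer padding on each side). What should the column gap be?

Inside the margins: 224 − 24 = 200 mm.
Columns use 156 mm, leaving 44 mm across 11 column gaps = 4 mm each.

4 mm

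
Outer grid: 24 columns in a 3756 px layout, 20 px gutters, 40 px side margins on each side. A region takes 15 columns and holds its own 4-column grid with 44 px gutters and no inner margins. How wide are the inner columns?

Subtract both margins: 3756 − 2·40 = 3676 px.
24c + 23·20 = 3676 → 24c = 3216 → c = 134 px.
15 columns plus 14 gutters: 2010 + 280 = 2290 px.
2290 − 3·44 = 2158; ÷4 gives d = 539.5 px.

539.5 px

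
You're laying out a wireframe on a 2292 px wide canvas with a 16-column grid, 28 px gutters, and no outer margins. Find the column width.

117 px

2292 − 15·28 = 1872; ÷16 gives c = 117 px.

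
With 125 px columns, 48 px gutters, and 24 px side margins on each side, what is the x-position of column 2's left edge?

197 px

Each column+gutter stride is 173 px; 1 of them past the 24 px margin is 24 + 173 = 197 px.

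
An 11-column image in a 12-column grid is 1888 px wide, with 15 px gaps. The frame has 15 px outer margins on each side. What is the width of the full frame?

11 columns + 10 gaps: 11c + 10·15 = 1888.
11c = 1888 − 150 = 1738, so c = 158 px.
Total width: 2·15 + 12·158 + 11·15 = 2091 px.

2091 px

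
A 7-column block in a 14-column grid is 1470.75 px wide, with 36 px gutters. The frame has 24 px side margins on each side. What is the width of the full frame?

3025.5 px

7c + 6·36 = 1470.75 → 7c = 1254.75 → c = 179.25 px.
Frame = 2·24 + 14·179.25 + 13·36 = 48 + 2509.5 + 468 = 3025.5 px.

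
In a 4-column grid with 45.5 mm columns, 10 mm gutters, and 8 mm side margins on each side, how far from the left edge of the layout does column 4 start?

Before column 4: the margin + 3 columns + 3 gutters.
Offset = 8 + 3·(45.5 + 10) = 8 + 166.5 = 174.5 mm.

174.5 mm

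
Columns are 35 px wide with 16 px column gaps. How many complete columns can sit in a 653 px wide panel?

13 columns: 13·35 + 12·16 = 647 px ≤ 653.
14 columns: 698 px > 653. So 13.

13 columns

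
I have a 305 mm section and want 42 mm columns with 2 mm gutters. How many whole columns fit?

Each extra column adds 42 + 2 = 44 mm.
(305 + 2) / 44 = 6.98, so 6 columns fit.

6 columns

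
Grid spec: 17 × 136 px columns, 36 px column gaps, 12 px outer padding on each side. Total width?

2912 px

Total width: 2·12 + 17·136 + 16·36 = 2912 px.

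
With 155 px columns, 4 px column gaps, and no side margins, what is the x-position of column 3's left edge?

318 px

Each column+gutter stride is 159 px; with no margin, 2 of them is 318 px.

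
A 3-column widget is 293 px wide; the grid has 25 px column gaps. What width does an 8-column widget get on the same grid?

823 px

Subtracting 2 column gaps of 25 leaves 243 for 3 columns, so c = 81 px.
8-column span = 8·81 + 7·25 = 823 px.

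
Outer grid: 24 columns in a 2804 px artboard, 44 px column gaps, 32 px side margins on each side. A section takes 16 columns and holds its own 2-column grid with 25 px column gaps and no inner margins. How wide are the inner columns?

893.5 px

Take off 64 px of margins, leaving 2740 px.
Subtracting 23 column gaps of 44 leaves 1728 for 24 columns, so c = 72 px.
16 columns plus 15 column gaps: 1152 + 660 = 1812 px.
2 columns + 1 column gap: 2d + 1·25 = 1812.
2d = 1812 − 25 = 1787, so d = 893.5 px.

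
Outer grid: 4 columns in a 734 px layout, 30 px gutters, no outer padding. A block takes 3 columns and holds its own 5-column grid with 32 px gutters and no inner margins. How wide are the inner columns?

Subtracting 3 gutters of 30 leaves 644 for 4 columns, so c = 161 px.
Span of 3: 3·161 + 2·30 = 483 + 60 = 543 px.
Subtracting 4 gutters of 32 leaves 415 for 5 columns, so d = 83 px.

83 px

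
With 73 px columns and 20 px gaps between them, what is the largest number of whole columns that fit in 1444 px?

15 columns: 15·73 + 14·20 = 1375 px ≤ 1444.
16 columns: 1468 px > 1444. So 15.

15 columns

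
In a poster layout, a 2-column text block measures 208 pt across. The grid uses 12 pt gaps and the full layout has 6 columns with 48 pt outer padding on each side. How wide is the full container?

2 columns + 1 gap: 2c + 1·12 = 208.
2c = 208 − 12 = 196, so c = 98 pt.
Total width: 2·48 + 6·98 + 5·12 = 744 pt.

744 pt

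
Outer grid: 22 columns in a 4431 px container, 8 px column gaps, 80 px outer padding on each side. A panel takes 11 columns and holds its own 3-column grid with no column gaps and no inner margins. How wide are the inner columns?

Inside the margins: 4431 − 160 = 4271 px.
4271 − 21·8 = 4103; ÷22 gives c = 186.5 px.
11 columns plus 10 column gaps: 2051.5 + 80 = 2131.5 px.
2131.5 / 3 = 710.5 px per column.

710.5 px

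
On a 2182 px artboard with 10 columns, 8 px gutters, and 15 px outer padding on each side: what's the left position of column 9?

1743 px

Subtract both margins: 2182 − 2·15 = 2152 px.
10c + 9·8 = 2152 → 10c = 2080 → c = 208 px.
Column 9 starts at margin + 8·(column + gutter) = 15 + 8·216 = 1743 px.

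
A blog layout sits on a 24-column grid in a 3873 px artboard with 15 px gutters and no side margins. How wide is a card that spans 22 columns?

3549 px

Subtracting 23 gutters of 15 leaves 3528 for 24 columns, so c = 147 px.
Span of 22: 22·147 + 21·15 = 3234 + 315 = 3549 px.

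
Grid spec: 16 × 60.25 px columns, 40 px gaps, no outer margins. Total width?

1564 px

Summing: 964 + 600 = 1564 px.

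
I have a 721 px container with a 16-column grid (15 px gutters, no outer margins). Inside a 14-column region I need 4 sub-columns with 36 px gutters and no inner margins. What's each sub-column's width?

130.25 px

721 − 15·15 = 496; ÷16 gives c = 31 px.
14-column span = 14·31 + 13·15 = 629 px.
629 − 3·36 = 521; ÷4 gives d = 130.25 px.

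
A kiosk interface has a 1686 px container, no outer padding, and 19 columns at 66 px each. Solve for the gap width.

Columns use 1254 px, leaving 432 px across 18 gaps = 24 px each.

24 px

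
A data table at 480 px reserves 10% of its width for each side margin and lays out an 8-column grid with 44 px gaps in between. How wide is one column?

480 × (1 − 2·10%) = 480 × 80% = 384 px for the columns.
Subtracting 7 gaps of 44 leaves 76 for 8 columns, so c = 9.5 px.

9.5 px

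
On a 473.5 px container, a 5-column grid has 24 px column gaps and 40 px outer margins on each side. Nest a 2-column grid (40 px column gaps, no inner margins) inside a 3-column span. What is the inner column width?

Take off 80 px of margins, leaving 393.5 px.
5c + 4·24 = 393.5 → 5c = 297.5 → c = 59.5 px.
Span of 3: 3·59.5 + 2·24 = 178.5 + 48 = 226.5 px.
2 columns + 1 column gap: 2d + 1·40 = 226.5.
2d = 226.5 − 40 = 186.5, so d = 93.25 px.

93.25 px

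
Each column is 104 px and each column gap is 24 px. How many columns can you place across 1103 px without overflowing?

Each extra column adds 104 + 24 = 128 px.
(1103 + 24) / 128 = 8.80, so 8 columns fit.

8 columns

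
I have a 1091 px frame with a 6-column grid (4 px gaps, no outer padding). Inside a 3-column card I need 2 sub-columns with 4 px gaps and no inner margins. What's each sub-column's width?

1091 − 5·4 = 1071; ÷6 gives c = 178.5 px.
3 columns plus 2 gaps: 535.5 + 8 = 543.5 px.
2d + 1·4 = 543.5 → 2d = 539.5 → d = 269.75 px.

269.75 px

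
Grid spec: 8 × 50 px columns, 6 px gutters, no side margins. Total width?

Summing: 400 + 42 = 442 px.

442 px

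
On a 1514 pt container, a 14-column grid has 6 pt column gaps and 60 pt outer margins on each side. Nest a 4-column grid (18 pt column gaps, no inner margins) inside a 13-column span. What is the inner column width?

310 pt

Outer content = 1514 − 2·60 = 1394 pt.
1394 − 13·6 = 1316; ÷14 gives c = 94 pt.
13-column span = 13·94 + 12·6 = 1294 pt.
Subtracting 3 column gaps of 18 leaves 1240 for 4 columns, so d = 310 pt.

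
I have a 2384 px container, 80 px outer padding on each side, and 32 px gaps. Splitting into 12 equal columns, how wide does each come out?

156 px

Subtract both margins: 2384 − 2·80 = 2224 px.
Subtracting 11 gaps of 32 leaves 1872 for 12 columns, so c = 156 px.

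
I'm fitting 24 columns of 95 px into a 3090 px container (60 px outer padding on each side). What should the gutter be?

30 px

Content width = 3090 − 2·60 = 2970 px.
24·95 + 23g = 2970 → 23g = 690 → g = 30 px.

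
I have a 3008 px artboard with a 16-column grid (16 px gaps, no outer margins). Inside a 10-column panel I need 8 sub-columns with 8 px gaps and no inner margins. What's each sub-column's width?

3008 − 15·16 = 2768; ÷16 gives c = 173 px.
Span of 10: 10·173 + 9·16 = 1730 + 144 = 1874 px.
8 columns + 7 gaps: 8d + 7·8 = 1874.
8d = 1874 − 56 = 1818, so d = 227.25 px.

227.25 px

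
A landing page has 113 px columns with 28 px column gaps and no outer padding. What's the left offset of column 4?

423 px

Before column 4: 3 columns + 3 column gaps.
Offset = 3·(113 + 28) = 3·141 = 423 px.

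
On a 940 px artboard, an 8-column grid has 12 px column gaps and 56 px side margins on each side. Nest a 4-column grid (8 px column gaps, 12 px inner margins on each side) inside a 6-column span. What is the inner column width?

Outer content = 940 − 2·56 = 828 px.
Subtracting 7 column gaps of 12 leaves 744 for 8 columns, so c = 93 px.
Span of 6: 6·93 + 5·12 = 558 + 60 = 618 px.
Inner content = 618 − 2·12 = 594 px.
4d + 3·8 = 594 → 4d = 570 → d = 142.5 px.

142.5 px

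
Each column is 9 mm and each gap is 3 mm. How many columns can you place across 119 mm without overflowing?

10 columns

Each extra column adds 9 + 3 = 12 mm.
(119 + 3) / 12 = 10.17, so 10 columns fit.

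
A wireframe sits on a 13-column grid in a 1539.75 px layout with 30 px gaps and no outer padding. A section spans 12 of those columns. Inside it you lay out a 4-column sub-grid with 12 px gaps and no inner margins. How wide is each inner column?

345.75 px

1539.75 − 12·30 = 1179.75; ÷13 gives c = 90.75 px.
12 columns plus 11 gaps: 1089 + 330 = 1419 px.
4d + 3·12 = 1419 → 4d = 1383 → d = 345.75 px.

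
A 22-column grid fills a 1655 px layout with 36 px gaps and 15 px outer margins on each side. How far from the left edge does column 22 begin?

1600.5 px

Inside the margins: 1655 − 30 = 1625 px.
Subtracting 21 gaps of 36 leaves 869 for 22 columns, so c = 39.5 px.
Column 22 starts at margin + 21·(column + gutter) = 15 + 21·75.5 = 1600.5 px.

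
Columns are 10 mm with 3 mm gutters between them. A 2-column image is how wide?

2 columns plus 1 gutter: 20 + 3 = 23 mm.

23 mm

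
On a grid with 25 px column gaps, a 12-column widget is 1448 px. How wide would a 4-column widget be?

466 px

1448 − 11·25 = 1173; ÷12 gives c = 97.75 px.
4-column span = 4·97.75 + 3·25 = 466 px.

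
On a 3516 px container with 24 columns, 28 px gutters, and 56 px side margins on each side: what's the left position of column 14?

Take off 112 px of margins, leaving 3404 px.
Subtracting 23 gutters of 28 leaves 2760 for 24 columns, so c = 115 px.
Each column+gutter stride is 143 px; 13 of them past the 56 px margin is 56 + 1859 = 1915 px.

1915 px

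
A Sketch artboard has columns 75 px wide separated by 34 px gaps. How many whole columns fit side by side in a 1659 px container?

15 columns

Each extra column adds 75 + 34 = 109 px.
(1659 + 34) / 109 = 15.53, so 15 columns fit.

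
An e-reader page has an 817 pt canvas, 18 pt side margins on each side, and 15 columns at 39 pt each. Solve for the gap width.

14 pt

Take off 36 pt of margins, leaving 781 pt.
Columns use 585 pt, leaving 196 pt across 14 gaps = 14 pt each.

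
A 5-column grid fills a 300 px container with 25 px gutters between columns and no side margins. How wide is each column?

300 − 4·25 = 200; ÷5 gives c = 40 px.

40 px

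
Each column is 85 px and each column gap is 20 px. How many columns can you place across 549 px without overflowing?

k columns need k·85 + (k−1)·20 = k·105 − 20.
k·105 − 20 ≤ 549 → k ≤ 569 / 105 ≈ 5.42, so k = 5.

5 columns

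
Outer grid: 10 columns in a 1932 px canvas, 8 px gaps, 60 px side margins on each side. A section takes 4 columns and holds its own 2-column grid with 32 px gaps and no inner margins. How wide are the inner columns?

344 px

Subtract both margins: 1932 − 2·60 = 1812 px.
Subtracting 9 gaps of 8 leaves 1740 for 10 columns, so c = 174 px.
4-column span = 4·174 + 3·8 = 720 px.
Subtracting 1 gap of 32 leaves 688 for 2 columns, so d = 344 px.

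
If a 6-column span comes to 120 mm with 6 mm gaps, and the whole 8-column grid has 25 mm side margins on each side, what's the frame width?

Subtracting 5 gaps of 6 leaves 90 for 6 columns, so c = 15 mm.
Adding margins, columns and gutters: 50 + 120 + 42 = 212 mm.

212 mm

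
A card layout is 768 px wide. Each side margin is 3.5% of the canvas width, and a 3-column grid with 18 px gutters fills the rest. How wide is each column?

Margins: 3.5% × 768 = 26.88 px each, so content = 768 − 53.76 = 714.24 px.
3 columns + 2 gutters: 3c + 2·18 = 714.24.
3c = 714.24 − 36 = 678.24, so c = 226.08 px.

226.08 px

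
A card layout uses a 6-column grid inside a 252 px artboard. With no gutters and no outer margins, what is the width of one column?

42 px

6c = 252 → c = 42 px.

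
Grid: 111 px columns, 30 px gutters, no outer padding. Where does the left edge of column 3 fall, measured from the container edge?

No margin, so column 3 starts at 2·(column + gutter) = 2·141 = 282 px.

282 px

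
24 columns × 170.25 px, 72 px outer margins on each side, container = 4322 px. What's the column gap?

4 px

Content width = 4322 − 2·72 = 4178 px.
Columns use 4086 px, leaving 92 px across 23 column gaps = 4 px each.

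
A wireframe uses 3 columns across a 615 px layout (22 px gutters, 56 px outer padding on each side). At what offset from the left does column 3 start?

Content = 615 − 2·56 = 503 px.
3 columns + 2 gutters: 3c + 2·22 = 503.
3c = 503 − 44 = 459, so c = 153 px.
Column 3 starts at margin + 2·(column + gutter) = 56 + 2·175 = 406 px.

406 px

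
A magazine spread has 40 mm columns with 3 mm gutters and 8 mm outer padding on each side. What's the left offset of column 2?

Each column+gutter stride is 43 mm; 1 of them past the 8 mm margin is 8 + 43 = 51 mm.

51 mm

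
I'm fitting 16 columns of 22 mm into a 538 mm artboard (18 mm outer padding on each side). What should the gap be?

Subtract both margins: 538 − 2·18 = 502 mm.
16·22 + 15g = 502 → 15g = 150 → g = 10 mm.

10 mm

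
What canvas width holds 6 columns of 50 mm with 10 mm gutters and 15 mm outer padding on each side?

380 mm

Total width: 2·15 + 6·50 + 5·10 = 380 mm.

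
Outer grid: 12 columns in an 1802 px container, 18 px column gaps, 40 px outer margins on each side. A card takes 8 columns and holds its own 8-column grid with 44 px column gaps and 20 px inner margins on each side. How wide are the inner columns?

Inside the margins: 1802 − 80 = 1722 px.
Subtracting 11 column gaps of 18 leaves 1524 for 12 columns, so c = 127 px.
8 columns plus 7 column gaps: 1016 + 126 = 1142 px.
Inner content = 1142 − 2·20 = 1102 px.
1102 − 7·44 = 794; ÷8 gives d = 99.25 px.

99.25 px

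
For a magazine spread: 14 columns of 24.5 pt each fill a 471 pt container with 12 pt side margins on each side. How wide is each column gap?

8 pt

Inside the margins: 471 − 24 = 447 pt.
14 columns take 14·24.5 = 343 pt; remaining 104 splits into 13 column gaps.
g = 104 / 13 = 8 pt.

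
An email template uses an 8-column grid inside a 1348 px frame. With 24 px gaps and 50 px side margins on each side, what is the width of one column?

Inside the margins: 1348 − 100 = 1248 px.
8c + 7·24 = 1248 → 8c = 1080 → c = 135 px.

135 px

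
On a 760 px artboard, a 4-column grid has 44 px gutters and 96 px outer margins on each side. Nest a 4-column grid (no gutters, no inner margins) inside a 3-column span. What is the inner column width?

Inside the margins: 760 − 192 = 568 px.
4c + 3·44 = 568 → 4c = 436 → c = 109 px.
3 columns plus 2 gutters: 327 + 88 = 415 px.
With no gutters, each column is 415/4 = 103.75 px.

103.75 px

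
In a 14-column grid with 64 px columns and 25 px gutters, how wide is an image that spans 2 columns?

2-column span = 2·64 + 1·25 = 153 px.

153 px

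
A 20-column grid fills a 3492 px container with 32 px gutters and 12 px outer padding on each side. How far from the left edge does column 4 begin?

Take off 24 px of margins, leaving 3468 px.
20c + 19·32 = 3468 → 20c = 2860 → c = 143 px.
Column 4 starts at margin + 3·(column + gutter) = 12 + 3·175 = 537 px.

537 px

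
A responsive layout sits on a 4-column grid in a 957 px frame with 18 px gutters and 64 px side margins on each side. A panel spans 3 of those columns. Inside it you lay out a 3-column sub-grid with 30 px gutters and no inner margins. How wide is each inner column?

185.75 px

Subtract both margins: 957 − 2·64 = 829 px.
Subtracting 3 gutters of 18 leaves 775 for 4 columns, so c = 193.75 px.
Span of 3: 3·193.75 + 2·18 = 581.25 + 36 = 617.25 px.
Subtracting 2 gutters of 30 leaves 557.25 for 3 columns, so d = 185.75 px.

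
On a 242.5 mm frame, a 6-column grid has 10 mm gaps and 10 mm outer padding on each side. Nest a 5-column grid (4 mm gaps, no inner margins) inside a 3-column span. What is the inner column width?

Take off 20 mm of margins, leaving 222.5 mm.
Subtracting 5 gaps of 10 leaves 172.5 for 6 columns, so c = 28.75 mm.
3-column span = 3·28.75 + 2·10 = 106.25 mm.
Subtracting 4 gaps of 4 leaves 90.25 for 5 columns, so d = 18.05 mm.

18.05 mm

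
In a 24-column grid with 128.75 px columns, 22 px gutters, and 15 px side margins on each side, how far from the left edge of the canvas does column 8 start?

Before column 8: the margin + 7 columns + 7 gutters.
Offset = 15 + 7·(128.75 + 22) = 15 + 1055.25 = 1070.25 px.

1070.25 px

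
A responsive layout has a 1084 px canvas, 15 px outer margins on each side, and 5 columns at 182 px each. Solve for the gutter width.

36 px

Take off 30 px of margins, leaving 1054 px.
5·182 + 4g = 1054 → 4g = 144 → g = 36 px.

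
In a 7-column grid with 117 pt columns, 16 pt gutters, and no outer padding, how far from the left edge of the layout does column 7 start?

798 pt

Each column+gutter stride is 133 pt; with no margin, 6 of them is 798 pt.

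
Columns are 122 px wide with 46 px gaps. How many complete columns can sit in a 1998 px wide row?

Each extra column adds 122 + 46 = 168 px.
(1998 + 46) / 168 = 12.17, so 12 columns fit.

12 columns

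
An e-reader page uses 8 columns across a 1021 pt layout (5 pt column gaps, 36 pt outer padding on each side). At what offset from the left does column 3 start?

274.5 pt

Take off 72 pt of margins, leaving 949 pt.
Subtracting 7 column gaps of 5 leaves 914 for 8 columns, so c = 114.25 pt.
Each column+gutter stride is 119.25 pt; 2 of them past the 36 pt margin is 36 + 238.5 = 274.5 pt.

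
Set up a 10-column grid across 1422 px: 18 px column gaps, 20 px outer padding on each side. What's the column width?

Take off 40 px of margins, leaving 1382 px.
1382 − 9·18 = 1220; ÷10 gives c = 122 px.

122 px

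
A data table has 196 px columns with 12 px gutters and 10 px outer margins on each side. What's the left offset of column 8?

1466 px

Before column 8: the margin + 7 columns + 7 gutters.
Offset = 10 + 7·(196 + 12) = 10 + 1456 = 1466 px.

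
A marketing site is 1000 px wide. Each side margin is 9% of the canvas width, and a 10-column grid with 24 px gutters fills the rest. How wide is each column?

Each margin = 9% of 1000 = 90 px; content = 1000 − 2·90 = 820 px.
Subtracting 9 gutters of 24 leaves 604 for 10 columns, so c = 60.4 px.

60.4 px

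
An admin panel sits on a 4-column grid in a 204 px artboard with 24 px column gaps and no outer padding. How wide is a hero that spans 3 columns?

147 px

4 columns + 3 column gaps: 4c + 3·24 = 204.
4c = 204 − 72 = 132, so c = 33 px.
3 columns plus 2 column gaps: 99 + 48 = 147 px.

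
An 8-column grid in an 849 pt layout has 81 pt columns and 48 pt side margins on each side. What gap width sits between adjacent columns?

Subtract both margins: 849 − 2·48 = 753 pt.
Columns use 648 pt, leaving 105 pt across 7 gaps = 15 pt each.

15 pt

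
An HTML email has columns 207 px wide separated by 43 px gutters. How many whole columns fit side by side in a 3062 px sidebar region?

12 columns

k columns need k·207 + (k−1)·43 = k·250 − 43.
k·250 − 43 ≤ 3062 → k ≤ 3105 / 250 ≈ 12.42, so k = 12.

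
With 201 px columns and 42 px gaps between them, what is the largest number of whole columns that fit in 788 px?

3 columns

k columns need k·201 + (k−1)·42 = k·243 − 42.
k·243 − 42 ≤ 788 → k ≤ 830 / 243 ≈ 3.42, so k = 3.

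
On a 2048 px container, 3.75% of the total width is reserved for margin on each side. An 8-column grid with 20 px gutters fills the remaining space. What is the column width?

219.3 px

2048 × (1 − 2·3.75%) = 2048 × 92.5% = 1894.4 px for the columns.
Subtracting 7 gutters of 20 leaves 1754.4 for 8 columns, so c = 219.3 px.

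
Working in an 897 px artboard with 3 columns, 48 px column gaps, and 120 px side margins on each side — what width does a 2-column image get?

422 px

Subtract both margins: 897 − 2·120 = 657 px.
657 − 2·48 = 561; ÷3 gives c = 187 px.
2-column span = 2·187 + 1·48 = 422 px.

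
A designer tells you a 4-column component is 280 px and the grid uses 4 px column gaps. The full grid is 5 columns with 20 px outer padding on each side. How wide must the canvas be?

4c + 3·4 = 280 → 4c = 268 → c = 67 px.
Canvas = 2·20 + 5·67 + 4·4 = 40 + 335 + 16 = 391 px.

391 px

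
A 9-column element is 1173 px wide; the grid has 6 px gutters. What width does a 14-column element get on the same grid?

9 columns + 8 gutters: 9c + 8·6 = 1173.
9c = 1173 − 48 = 1125, so c = 125 px.
Span of 14: 14·125 + 13·6 = 1750 + 78 = 1828 px.

1828 px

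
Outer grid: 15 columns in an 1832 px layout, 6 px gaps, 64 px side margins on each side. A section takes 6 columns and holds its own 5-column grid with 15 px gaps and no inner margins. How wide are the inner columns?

123.6 px

Subtract both margins: 1832 − 2·64 = 1704 px.
1704 − 14·6 = 1620; ÷15 gives c = 108 px.
6-column span = 6·108 + 5·6 = 678 px.
Subtracting 4 gaps of 15 leaves 618 for 5 columns, so d = 123.6 px.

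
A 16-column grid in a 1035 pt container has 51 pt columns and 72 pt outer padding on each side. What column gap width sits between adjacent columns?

5 pt

Content width = 1035 − 2·72 = 891 pt.
Columns use 816 pt, leaving 75 pt across 15 column gaps = 5 pt each.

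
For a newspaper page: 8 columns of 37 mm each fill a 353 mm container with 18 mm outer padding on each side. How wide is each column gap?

3 mm

Content width = 353 − 2·18 = 317 mm.
8 columns take 8·37 = 296 mm; remaining 21 splits into 7 column gaps.
g = 21 / 7 = 3 mm.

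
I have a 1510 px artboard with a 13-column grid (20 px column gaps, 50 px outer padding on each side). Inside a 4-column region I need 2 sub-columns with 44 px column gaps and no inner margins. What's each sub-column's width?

188 px

Outer content = 1510 − 2·50 = 1410 px.
13c + 12·20 = 1410 → 13c = 1170 → c = 90 px.
4-column span = 4·90 + 3·20 = 420 px.
2d + 1·44 = 420 → 2d = 376 → d = 188 px.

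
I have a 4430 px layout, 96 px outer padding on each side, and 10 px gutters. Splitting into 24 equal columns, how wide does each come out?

167 px

Take off 192 px of margins, leaving 4238 px.
24c + 23·10 = 4238 → 24c = 4008 → c = 167 px.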